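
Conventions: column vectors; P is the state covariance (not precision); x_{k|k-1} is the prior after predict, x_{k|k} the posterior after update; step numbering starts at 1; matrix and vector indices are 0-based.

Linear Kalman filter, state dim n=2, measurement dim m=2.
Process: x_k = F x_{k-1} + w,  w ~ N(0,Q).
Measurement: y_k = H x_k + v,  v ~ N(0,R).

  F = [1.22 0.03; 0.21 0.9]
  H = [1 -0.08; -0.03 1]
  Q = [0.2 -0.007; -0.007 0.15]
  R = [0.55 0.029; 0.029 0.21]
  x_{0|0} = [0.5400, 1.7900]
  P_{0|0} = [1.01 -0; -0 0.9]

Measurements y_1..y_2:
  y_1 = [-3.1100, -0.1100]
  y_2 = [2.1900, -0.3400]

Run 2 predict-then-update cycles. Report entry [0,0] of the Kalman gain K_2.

step 1: x^-=[0.7125, 1.7244]  P^-=[1.7041 0.2761; 0.2761 0.9235]  S=[2.2158 0.1807; 0.1807 1.1185]  K=[0.7526 0.0795; 0.0248 0.8143]  nu=[-3.6845, -1.8130]  x^+=[-2.2046, 0.1566]  P^+=[0.4203 0.0511; 0.0511 0.1733]
step 2: x^-=[-2.6850, -0.3220]  P^-=[0.8295 0.1618; 0.1618 0.3282]  S=[1.3557 0.1401; 0.1401 0.5292]  K=[0.5918 0.1021; 0.0379 0.6009]  nu=[4.8492, -0.0985]  x^+=[0.1745, -0.1974]  P^+=[0.3323 0.0486; 0.0486 0.1288]

K[0,0] = 0.5918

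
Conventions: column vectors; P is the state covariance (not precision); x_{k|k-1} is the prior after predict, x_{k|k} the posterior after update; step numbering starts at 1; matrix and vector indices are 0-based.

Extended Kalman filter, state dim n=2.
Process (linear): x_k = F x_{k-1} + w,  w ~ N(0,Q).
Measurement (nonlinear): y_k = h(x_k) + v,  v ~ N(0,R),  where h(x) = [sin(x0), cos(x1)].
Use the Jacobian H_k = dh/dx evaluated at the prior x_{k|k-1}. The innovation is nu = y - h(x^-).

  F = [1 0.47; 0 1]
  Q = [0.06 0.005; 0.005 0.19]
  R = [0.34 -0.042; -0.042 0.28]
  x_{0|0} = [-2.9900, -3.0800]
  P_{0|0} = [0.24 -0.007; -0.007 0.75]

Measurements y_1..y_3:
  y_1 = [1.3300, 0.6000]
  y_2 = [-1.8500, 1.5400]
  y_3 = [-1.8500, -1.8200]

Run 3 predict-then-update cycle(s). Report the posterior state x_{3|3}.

step 1: x^-=[-4.4376, -3.0800]  P^-=[0.4591 0.3505; 0.3505 0.9400]  H_jac=[-0.2713 0.0000; 0.0000 0.0616]  S=[0.3738 -0.0479; -0.0479 0.2836]  K=[-0.3307 0.0203; -0.2333 0.1647]  nu=[0.3675, 1.5981]  x^+=[-4.5267, -2.9026]  P^+=[0.4175 0.3179; 0.3179 0.9083]
step 2: x^-=[-5.8909, -2.9026]  P^-=[0.9769 0.7498; 0.7498 1.0983]  H_jac=[0.9241 0.0000; 0.0000 0.2367]  S=[1.1742 0.1220; 0.1220 0.3415]  K=[0.7424 0.2545; 0.5307 0.5716]  nu=[-2.2323, 2.5116]  x^+=[-6.9090, -2.6514]  P^+=[0.2616 0.1693; 0.1693 0.5820]
step 3: x^-=[-8.1552, -2.6514]  P^-=[0.6093 0.4478; 0.4478 0.7720]  H_jac=[-0.2967 0.0000; 0.0000 0.4708]  S=[0.3936 -0.1045; -0.1045 0.4511]  K=[-0.3571 0.3846; -0.1316 0.7752]  nu=[-0.8950, -0.9377]  x^+=[-8.1963, -3.2605]  P^+=[0.4637 0.2606; 0.2606 0.4728]

x_post = [-8.1963, -3.2605]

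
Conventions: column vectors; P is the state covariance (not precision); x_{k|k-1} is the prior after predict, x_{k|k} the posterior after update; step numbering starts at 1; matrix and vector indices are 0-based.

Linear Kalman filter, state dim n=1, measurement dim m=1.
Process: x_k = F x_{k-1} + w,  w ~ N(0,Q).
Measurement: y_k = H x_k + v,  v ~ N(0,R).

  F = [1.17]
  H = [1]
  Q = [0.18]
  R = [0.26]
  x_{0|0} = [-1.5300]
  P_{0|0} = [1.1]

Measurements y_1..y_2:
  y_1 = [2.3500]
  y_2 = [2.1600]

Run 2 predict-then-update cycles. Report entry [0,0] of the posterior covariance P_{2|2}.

P_post[0,0] = 0.1697

step 1: x^-=[-1.7901]  P^-=[1.6858]  S=[1.9458]  K=[0.8664]  nu=[4.1401]  x^+=[1.7968]  P^+=[0.2253]
step 2: x^-=[2.1022]  P^-=[0.4884]  S=[0.7484]  K=[0.6526]  nu=[0.0578]  x^+=[2.1399]  P^+=[0.1697]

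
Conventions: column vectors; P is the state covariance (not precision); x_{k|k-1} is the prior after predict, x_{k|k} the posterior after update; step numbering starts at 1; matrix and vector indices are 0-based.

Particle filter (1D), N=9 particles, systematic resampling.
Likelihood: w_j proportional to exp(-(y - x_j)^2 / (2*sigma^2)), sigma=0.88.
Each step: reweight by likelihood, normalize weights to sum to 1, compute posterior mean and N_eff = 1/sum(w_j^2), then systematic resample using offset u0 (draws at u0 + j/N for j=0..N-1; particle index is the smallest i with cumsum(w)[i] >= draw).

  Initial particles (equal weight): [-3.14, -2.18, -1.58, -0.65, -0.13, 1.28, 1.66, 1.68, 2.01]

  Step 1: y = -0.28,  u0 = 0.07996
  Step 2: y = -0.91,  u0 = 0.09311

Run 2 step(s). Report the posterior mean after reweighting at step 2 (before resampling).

post_mean = -0.5667

step 1: w=[0.0018, 0.0353, 0.1220, 0.3326, 0.3581, 0.0755, 0.0320, 0.0304, 0.0123]  mean=-0.3128  Neff=3.8059  idx=[2, 3, 3, 3, 4, 4, 4, 5, 7]
step 2: w=[0.1312, 0.1678, 0.1678, 0.1678, 0.1184, 0.1184, 0.1184, 0.0079, 0.0023]  mean=-0.5667  Neff=6.9537  idx=[0, 1, 2, 2, 3, 4, 5, 5, 6]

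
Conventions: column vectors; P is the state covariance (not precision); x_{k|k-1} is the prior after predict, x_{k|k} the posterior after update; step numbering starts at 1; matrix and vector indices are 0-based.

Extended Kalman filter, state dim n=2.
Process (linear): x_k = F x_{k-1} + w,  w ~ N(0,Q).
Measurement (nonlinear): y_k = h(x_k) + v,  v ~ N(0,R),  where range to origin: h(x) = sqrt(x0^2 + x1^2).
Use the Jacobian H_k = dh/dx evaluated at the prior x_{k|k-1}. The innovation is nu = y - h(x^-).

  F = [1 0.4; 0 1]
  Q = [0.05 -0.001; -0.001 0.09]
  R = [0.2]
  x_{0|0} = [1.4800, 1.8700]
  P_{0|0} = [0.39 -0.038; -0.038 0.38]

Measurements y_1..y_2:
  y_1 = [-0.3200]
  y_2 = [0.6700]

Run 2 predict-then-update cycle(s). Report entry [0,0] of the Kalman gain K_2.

step 1: x^-=[2.2280, 1.8700]  P^-=[0.4704 0.1130; 0.1130 0.4700]  H_jac=[0.7660 0.6429]  S=[0.7815]  K=[0.5540; 0.4974]  nu=[-3.2288]  x^+=[0.4393, 0.2641]  P^+=[0.2305 -0.1023; -0.1023 0.2767]
step 2: x^-=[0.5449, 0.2641]  P^-=[0.2429 0.0073; 0.0073 0.3667]  H_jac=[0.8999 0.4361]  S=[0.4722]  K=[0.4697; 0.3526]  nu=[0.0644]  x^+=[0.5752, 0.2868]  P^+=[0.1387 -0.0709; -0.0709 0.3080]

K[0,0] = 0.4697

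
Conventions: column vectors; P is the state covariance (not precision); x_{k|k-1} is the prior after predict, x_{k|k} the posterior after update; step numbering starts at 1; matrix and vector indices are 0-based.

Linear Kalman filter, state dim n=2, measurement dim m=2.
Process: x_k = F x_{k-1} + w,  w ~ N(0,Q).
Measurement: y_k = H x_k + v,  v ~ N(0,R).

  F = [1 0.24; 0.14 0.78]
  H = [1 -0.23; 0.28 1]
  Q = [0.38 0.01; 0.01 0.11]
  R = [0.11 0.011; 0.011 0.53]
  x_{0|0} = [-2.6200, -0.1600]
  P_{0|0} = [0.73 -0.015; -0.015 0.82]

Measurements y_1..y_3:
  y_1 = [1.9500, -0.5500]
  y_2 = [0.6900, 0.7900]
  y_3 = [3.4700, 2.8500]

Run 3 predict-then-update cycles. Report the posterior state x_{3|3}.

x_post = [3.2053, 0.7982]

step 1: x^-=[-2.6584, -0.4916]  P^-=[1.1500 0.2535; 0.2535 0.6199]  S=[1.1762 0.4276; 0.4276 1.3820]  K=[0.8752 0.1456; -0.0985 0.5304]  nu=[4.4953, 0.6860]  x^+=[1.3759, -0.5706]  P^+=[0.1107 0.0558; 0.0558 0.2644]
step 2: x^-=[1.2390, -0.2525]  P^-=[0.5327 0.1204; 0.1204 0.2852]  S=[0.6024 0.2072; 0.2072 0.9244]  K=[0.7997 0.1124; -0.0300 0.3517]  nu=[-0.6070, 0.6956]  x^+=[0.8317, 0.0104]  P^+=[0.0986 0.0407; 0.0407 0.1747]
step 3: x^-=[0.8342, 0.1245]  P^-=[0.5082 0.0897; 0.0897 0.2271]  S=[0.5890 0.1849; 0.1849 0.8472]  K=[0.7965 0.0999; -0.0322 0.3047]  nu=[2.6645, 2.4919]  x^+=[3.2053, 0.7982]  P^+=[0.0967 0.0346; 0.0346 0.1515]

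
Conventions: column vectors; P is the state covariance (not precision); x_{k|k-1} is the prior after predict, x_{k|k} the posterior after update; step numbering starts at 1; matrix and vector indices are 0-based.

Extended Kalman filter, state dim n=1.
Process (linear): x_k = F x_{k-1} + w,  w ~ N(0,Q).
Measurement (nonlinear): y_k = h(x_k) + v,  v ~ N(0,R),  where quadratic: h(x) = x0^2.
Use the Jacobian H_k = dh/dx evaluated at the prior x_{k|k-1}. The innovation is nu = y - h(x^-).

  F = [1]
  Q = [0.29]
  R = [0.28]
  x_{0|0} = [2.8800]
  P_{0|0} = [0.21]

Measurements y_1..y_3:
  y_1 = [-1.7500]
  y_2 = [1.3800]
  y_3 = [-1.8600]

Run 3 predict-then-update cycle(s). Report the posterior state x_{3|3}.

step 1: x^-=[2.8800]  P^-=[0.5000]  H_jac=[5.7600]  S=[16.8688]  K=[0.1707]  nu=[-10.0444]  x^+=[1.1651]  P^+=[0.0083]
step 2: x^-=[1.1651]  P^-=[0.2983]  H_jac=[2.3303]  S=[1.8998]  K=[0.3659]  nu=[0.0225]  x^+=[1.1734]  P^+=[0.0440]
step 3: x^-=[1.1734]  P^-=[0.3340]  H_jac=[2.3467]  S=[2.1191]  K=[0.3698]  nu=[-3.2368]  x^+=[-0.0237]  P^+=[0.0441]

x_post = [-0.0237]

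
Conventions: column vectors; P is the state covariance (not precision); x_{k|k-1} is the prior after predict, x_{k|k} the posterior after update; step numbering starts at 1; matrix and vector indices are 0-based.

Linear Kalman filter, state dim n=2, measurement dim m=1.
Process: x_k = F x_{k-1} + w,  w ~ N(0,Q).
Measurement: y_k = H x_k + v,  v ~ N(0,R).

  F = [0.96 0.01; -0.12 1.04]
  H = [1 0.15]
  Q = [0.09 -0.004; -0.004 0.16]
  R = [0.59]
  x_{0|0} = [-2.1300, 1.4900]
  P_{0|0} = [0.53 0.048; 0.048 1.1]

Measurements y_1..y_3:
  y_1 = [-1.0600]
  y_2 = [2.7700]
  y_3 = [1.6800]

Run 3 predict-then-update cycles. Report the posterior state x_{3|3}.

step 1: x^-=[-2.0299, 1.8052]  P^-=[0.5795 -0.0058; -0.0058 1.3454]  S=[1.1980]  K=[0.4830; 0.1637]  nu=[0.6991]  x^+=[-1.6922, 1.9196]  P^+=[0.3000 -0.1004; -0.1004 1.3133]
step 2: x^-=[-1.6054, 2.1995]  P^-=[0.3647 -0.1251; -0.1251 1.6099]  S=[0.9534]  K=[0.3628; 0.1221]  nu=[4.0454]  x^+=[-0.1375, 2.6934]  P^+=[0.2392 -0.1673; -0.1673 1.5957]
step 3: x^-=[-0.1050, 2.8177]  P^-=[0.3074 -0.1818; -0.1818 1.9311]  S=[0.8863]  K=[0.3160; 0.1217]  nu=[1.3624]  x^+=[0.3255, 2.9835]  P^+=[0.2188 -0.2159; -0.2159 1.9180]

x_post = [0.3255, 2.9835]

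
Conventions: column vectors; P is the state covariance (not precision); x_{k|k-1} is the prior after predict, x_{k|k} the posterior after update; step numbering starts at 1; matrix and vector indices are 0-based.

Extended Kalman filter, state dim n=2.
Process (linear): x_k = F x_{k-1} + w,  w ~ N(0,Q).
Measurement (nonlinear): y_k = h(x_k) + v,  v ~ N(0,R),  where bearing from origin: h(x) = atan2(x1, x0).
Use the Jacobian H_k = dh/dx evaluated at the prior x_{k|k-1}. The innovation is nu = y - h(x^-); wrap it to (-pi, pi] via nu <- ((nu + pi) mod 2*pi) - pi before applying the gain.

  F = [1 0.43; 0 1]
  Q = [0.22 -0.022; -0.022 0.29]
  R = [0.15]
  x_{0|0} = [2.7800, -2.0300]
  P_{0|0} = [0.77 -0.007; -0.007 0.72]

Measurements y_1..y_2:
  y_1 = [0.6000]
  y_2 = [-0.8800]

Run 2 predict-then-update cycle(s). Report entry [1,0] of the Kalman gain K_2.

K[1,0] = 1.2291

step 1: x^-=[1.9071, -2.0300]  P^-=[1.1171 0.2806; 0.2806 1.0100]  H_jac=[0.2617 0.2458]  S=[0.3236]  K=[1.1164; 0.9941]  nu=[1.4166]  x^+=[3.4886, -0.6218]  P^+=[0.7138 -0.0786; -0.0786 0.6902]
step 2: x^-=[3.2212, -0.6218]  P^-=[0.9938 0.1962; 0.1962 0.9802]  H_jac=[0.0578 0.2993]  S=[0.2479]  K=[0.4685; 1.2291]  nu=[-0.6893]  x^+=[2.8983, -1.4690]  P^+=[0.9394 0.0535; 0.0535 0.6057]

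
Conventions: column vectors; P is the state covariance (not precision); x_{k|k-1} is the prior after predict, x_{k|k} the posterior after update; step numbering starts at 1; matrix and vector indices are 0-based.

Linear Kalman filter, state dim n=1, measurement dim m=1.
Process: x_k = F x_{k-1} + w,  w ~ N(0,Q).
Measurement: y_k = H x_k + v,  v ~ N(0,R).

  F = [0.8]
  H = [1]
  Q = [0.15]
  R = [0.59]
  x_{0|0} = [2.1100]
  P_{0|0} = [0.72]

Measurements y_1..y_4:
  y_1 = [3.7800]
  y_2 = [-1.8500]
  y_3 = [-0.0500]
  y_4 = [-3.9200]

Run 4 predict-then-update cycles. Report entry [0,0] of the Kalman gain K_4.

step 1: x^-=[1.6880]  P^-=[0.6108]  S=[1.2008]  K=[0.5087]  nu=[2.0920]  x^+=[2.7521]  P^+=[0.3001]
step 2: x^-=[2.2017]  P^-=[0.3421]  S=[0.9321]  K=[0.3670]  nu=[-4.0517]  x^+=[0.7147]  P^+=[0.2165]
step 3: x^-=[0.5718]  P^-=[0.2886]  S=[0.8786]  K=[0.3285]  nu=[-0.6218]  x^+=[0.3675]  P^+=[0.1938]
step 4: x^-=[0.2940]  P^-=[0.2740]  S=[0.8640]  K=[0.3172]  nu=[-4.2140]  x^+=[-1.0424]  P^+=[0.1871]

K[0,0] = 0.3172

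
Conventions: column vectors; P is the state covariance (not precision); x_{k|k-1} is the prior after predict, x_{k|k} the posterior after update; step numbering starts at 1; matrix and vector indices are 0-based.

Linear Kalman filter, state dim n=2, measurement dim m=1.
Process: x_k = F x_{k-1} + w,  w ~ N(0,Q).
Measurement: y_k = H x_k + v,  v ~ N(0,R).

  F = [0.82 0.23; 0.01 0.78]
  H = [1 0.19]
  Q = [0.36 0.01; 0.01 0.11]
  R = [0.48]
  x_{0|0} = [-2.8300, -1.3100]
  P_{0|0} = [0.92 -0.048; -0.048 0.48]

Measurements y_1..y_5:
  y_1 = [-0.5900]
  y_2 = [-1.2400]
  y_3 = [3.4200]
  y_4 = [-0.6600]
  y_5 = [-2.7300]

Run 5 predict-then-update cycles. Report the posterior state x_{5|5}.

step 1: x^-=[-2.6219, -1.0501]  P^-=[0.9859 0.0728; 0.0728 0.4014]  S=[1.5081]  K=[0.6629; 0.0989]  nu=[2.2314]  x^+=[-1.1426, -0.8295]  P^+=[0.3231 -0.0260; -0.0260 0.3866]
step 2: x^-=[-1.1277, -0.6584]  P^-=[0.5879 0.0653; 0.0653 0.3449]  S=[1.1052]  K=[0.5432; 0.1184]  nu=[0.0128]  x^+=[-1.1208, -0.6569]  P^+=[0.2618 -0.0058; -0.0058 0.3294]
step 3: x^-=[-1.0701, -0.5236]  P^-=[0.5513 0.0675; 0.0675 0.3103]  S=[1.0682]  K=[0.5281; 0.1184]  nu=[4.5896]  x^+=[1.3538, 0.0200]  P^+=[0.2534 0.0007; 0.0007 0.2953]
step 4: x^-=[1.1147, 0.0291]  P^-=[0.5463 0.0655; 0.0655 0.2897]  S=[1.0616]  K=[0.5263; 0.1136]  nu=[-1.7802]  x^+=[0.1778, -0.1731]  P^+=[0.2522 0.0021; 0.0021 0.2760]
step 5: x^-=[0.1060, -0.1332]  P^-=[0.5450 0.0629; 0.0629 0.2780]  S=[1.0589]  K=[0.5259; 0.1093]  nu=[-2.8107]  x^+=[-1.3723, -0.4404]  P^+=[0.2521 0.0020; 0.0020 0.2653]

x_post = [-1.3723, -0.4404]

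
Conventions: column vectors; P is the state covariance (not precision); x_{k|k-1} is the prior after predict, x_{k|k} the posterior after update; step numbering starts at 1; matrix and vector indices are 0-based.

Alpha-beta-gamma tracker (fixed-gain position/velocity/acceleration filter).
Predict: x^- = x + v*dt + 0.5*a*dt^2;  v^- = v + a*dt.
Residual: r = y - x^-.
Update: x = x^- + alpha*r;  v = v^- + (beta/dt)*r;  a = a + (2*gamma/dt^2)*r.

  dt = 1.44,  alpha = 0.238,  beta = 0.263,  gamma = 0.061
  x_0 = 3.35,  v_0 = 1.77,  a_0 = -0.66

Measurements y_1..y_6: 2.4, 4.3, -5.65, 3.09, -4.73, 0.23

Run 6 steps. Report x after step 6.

x_post = -10.9468

step 1: x_pred=5.2145  r=-2.8145  x^+=4.5447  v^+=0.3056  a^+=-0.8256
step 2: x_pred=4.1287  r=0.1713  x^+=4.1695  v^+=-0.8520  a^+=-0.8155
step 3: x_pred=2.0971  r=-7.7471  x^+=0.2533  v^+=-3.4413  a^+=-1.2713
step 4: x_pred=-6.0202  r=9.1102  x^+=-3.8520  v^+=-3.6081  a^+=-0.7353
step 5: x_pred=-9.8100  r=5.0800  x^+=-8.6009  v^+=-3.7391  a^+=-0.4364
step 6: x_pred=-14.4377  r=14.6677  x^+=-10.9468  v^+=-1.6887  a^+=0.4265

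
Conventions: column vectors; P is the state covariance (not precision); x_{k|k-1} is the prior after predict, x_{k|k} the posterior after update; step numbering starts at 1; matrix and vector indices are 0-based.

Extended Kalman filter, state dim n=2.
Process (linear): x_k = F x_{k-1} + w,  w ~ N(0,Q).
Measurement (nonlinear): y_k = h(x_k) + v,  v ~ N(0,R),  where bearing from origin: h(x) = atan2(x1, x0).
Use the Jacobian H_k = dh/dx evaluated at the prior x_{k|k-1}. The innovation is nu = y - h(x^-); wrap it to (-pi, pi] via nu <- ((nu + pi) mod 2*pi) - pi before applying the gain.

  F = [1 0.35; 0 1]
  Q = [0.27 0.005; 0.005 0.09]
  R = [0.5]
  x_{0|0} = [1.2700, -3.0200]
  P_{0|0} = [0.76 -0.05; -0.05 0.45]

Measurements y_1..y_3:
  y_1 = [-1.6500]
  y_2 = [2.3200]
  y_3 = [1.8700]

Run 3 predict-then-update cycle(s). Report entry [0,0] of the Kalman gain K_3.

step 1: x^-=[0.2130, -3.0200]  P^-=[1.0501 0.1125; 0.1125 0.5400]  H_jac=[0.3295 0.0232]  S=[0.6160]  K=[0.5659; 0.0805]  nu=[-0.1496]  x^+=[0.1283, -3.0321]  P^+=[0.8528 0.0844; 0.0844 0.5360]
step 2: x^-=[-0.9329, -3.0321]  P^-=[1.2476 0.2770; 0.2770 0.6260]  H_jac=[0.3013 -0.0927]  S=[0.6032]  K=[0.5806; 0.0422]  nu=[-2.0939]  x^+=[-2.1487, -3.1203]  P^+=[1.0443 0.2623; 0.2623 0.6249]
step 3: x^-=[-3.2408, -3.1203]  P^-=[1.5744 0.4860; 0.4860 0.7149]  H_jac=[0.1542 -0.1601]  S=[0.5318]  K=[0.3101; -0.0744]  nu=[-2.0381]  x^+=[-3.8728, -2.9688]  P^+=[1.5232 0.4982; 0.4982 0.7120]

K[0,0] = 0.3101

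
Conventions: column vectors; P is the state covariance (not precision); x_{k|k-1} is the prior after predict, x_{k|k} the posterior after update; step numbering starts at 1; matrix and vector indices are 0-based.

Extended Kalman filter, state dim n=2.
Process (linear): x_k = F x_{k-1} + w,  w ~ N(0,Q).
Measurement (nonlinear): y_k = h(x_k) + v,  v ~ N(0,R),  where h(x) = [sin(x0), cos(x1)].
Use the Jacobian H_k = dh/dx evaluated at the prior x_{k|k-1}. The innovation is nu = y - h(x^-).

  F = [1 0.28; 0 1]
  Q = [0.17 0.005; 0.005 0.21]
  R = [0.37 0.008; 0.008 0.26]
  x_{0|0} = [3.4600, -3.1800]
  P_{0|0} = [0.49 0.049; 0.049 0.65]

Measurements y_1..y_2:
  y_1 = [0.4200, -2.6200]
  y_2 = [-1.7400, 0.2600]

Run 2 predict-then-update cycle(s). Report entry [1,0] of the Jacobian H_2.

step 1: x^-=[2.5696, -3.1800]  P^-=[0.7384 0.2360; 0.2360 0.8600]  H_jac=[-0.8408 0.0000; 0.0000 -0.0384]  S=[0.8920 0.0156; 0.0156 0.2613]  K=[-0.6961 0.0069; -0.2205 -0.1132]  nu=[-0.1213, -1.6207]  x^+=[2.6428, -2.9698]  P^+=[0.3063 0.0981; 0.0981 0.8125]
step 2: x^-=[1.8113, -2.9698]  P^-=[0.5949 0.3306; 0.3306 1.0225]  H_jac=[-0.2382 0.0000; 0.0000 0.1710]  S=[0.4037 -0.0055; -0.0055 0.2899]  K=[-0.3484 0.1884; -0.1869 0.5996]  nu=[-2.7112, 1.2453]  x^+=[2.9904, -1.7164]  P^+=[0.5349 0.2702; 0.2702 0.9030]

H_jac[1,0] = 0.0000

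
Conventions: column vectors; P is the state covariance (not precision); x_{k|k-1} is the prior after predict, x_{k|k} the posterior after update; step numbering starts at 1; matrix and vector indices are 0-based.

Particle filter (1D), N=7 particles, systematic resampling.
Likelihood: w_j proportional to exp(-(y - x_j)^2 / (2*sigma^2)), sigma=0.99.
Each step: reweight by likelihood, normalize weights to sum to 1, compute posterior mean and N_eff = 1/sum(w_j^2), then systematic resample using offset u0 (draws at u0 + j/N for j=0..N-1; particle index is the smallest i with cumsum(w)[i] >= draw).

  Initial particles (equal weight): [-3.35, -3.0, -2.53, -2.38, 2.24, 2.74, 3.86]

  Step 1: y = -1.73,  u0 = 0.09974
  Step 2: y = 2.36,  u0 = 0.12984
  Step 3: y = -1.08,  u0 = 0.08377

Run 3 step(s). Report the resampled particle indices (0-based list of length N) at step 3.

step 1: w=[0.1176, 0.1970, 0.3236, 0.3616, 0.0001, 0.0000, 0.0000]  mean=-2.6640  Neff=3.4706  idx=[0, 1, 2, 2, 3, 3, 3]
step 2: w=[0.0014, 0.0102, 0.1195, 0.1195, 0.2498, 0.2498, 0.2498]  mean=-2.4236  Neff=4.6334  idx=[2, 4, 4, 5, 5, 6, 6]
step 3: w=[0.1190, 0.1468, 0.1468, 0.1468, 0.1468, 0.1468, 0.1468]  mean=-2.3978  Neff=6.9675  idx=[0, 1, 2, 3, 4, 5, 6]

resampled_idx = [0, 1, 2, 3, 4, 5, 6]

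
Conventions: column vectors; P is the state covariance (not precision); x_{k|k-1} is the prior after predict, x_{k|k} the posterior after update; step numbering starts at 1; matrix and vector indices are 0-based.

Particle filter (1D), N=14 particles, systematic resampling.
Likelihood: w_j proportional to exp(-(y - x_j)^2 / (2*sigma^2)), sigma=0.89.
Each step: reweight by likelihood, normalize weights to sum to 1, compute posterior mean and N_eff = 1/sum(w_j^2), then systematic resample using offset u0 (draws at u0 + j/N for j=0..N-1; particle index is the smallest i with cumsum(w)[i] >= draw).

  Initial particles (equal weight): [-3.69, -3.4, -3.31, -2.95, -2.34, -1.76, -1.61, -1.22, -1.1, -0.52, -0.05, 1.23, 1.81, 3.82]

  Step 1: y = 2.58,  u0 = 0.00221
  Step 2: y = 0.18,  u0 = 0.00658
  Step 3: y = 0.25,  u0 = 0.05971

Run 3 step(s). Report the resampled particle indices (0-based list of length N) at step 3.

resampled_idx = [0, 1, 1, 2, 2, 3, 4, 5, 6, 7, 8, 9, 10, 13]

step 1: w=[0.0000, 0.0000, 0.0000, 0.0000, 0.0000, 0.0000, 0.0000, 0.0001, 0.0001, 0.0017, 0.0091, 0.2263, 0.4918, 0.2709]  mean=2.2018  Neff=2.7280  idx=[10, 11, 11, 11, 12, 12, 12, 12, 12, 12, 12, 13, 13, 13]
step 2: w=[0.2564, 0.1322, 0.1322, 0.1322, 0.0496, 0.0496, 0.0496, 0.0496, 0.0496, 0.0496, 0.0496, 0.0001, 0.0001, 0.0001]  mean=1.1035  Neff=7.3884  idx=[0, 0, 0, 0, 1, 1, 2, 2, 3, 3, 5, 6, 8, 9]
step 3: w=[0.1194, 0.1194, 0.1194, 0.1194, 0.0689, 0.0689, 0.0689, 0.0689, 0.0689, 0.0689, 0.0272, 0.0272, 0.0272, 0.0272]  mean=0.6817  Neff=11.2997  idx=[0, 1, 1, 2, 2, 3, 4, 5, 6, 7, 8, 9, 10, 13]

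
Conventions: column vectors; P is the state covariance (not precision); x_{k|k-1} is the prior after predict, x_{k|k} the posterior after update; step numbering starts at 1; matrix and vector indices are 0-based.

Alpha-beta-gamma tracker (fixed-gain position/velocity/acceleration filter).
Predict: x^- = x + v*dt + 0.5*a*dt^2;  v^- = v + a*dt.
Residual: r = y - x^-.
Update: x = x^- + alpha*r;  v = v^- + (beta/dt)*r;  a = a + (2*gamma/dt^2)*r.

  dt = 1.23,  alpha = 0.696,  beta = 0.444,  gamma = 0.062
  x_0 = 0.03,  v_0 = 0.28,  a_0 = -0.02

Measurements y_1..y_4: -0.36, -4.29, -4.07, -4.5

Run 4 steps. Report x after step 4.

step 1: x_pred=0.3593  r=-0.7193  x^+=-0.1413  v^+=-0.0042  a^+=-0.0790
step 2: x_pred=-0.2063  r=-4.0837  x^+=-3.0485  v^+=-1.5755  a^+=-0.4137
step 3: x_pred=-5.2993  r=1.2293  x^+=-4.4437  v^+=-1.6405  a^+=-0.3129
step 4: x_pred=-6.6983  r=2.1983  x^+=-5.1683  v^+=-1.2319  a^+=-0.1327

x_post = -5.1683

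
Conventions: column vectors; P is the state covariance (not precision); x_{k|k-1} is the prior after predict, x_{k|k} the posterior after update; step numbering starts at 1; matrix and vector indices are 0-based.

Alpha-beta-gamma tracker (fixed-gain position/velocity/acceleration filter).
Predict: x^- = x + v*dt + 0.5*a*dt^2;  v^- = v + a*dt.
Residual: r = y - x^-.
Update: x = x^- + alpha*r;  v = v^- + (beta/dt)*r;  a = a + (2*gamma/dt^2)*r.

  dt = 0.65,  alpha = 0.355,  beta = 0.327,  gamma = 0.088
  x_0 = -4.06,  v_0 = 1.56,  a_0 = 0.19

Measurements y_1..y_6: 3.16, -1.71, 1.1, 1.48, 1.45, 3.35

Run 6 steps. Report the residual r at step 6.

step 1: x_pred=-3.0059  r=6.1659  x^+=-0.8170  v^+=4.7854  a^+=2.7585
step 2: x_pred=2.8763  r=-4.5863  x^+=1.2481  v^+=4.2712  a^+=0.8480
step 3: x_pred=4.2036  r=-3.1036  x^+=3.1018  v^+=3.2611  a^+=-0.4448
step 4: x_pred=5.1275  r=-3.6475  x^+=3.8326  v^+=1.1369  a^+=-1.9643
step 5: x_pred=4.1567  r=-2.7067  x^+=3.1958  v^+=-1.5015  a^+=-3.0918
step 6: x_pred=1.5667  r=1.7833  x^+=2.1998  v^+=-2.6140  a^+=-2.3489

resid = 1.7833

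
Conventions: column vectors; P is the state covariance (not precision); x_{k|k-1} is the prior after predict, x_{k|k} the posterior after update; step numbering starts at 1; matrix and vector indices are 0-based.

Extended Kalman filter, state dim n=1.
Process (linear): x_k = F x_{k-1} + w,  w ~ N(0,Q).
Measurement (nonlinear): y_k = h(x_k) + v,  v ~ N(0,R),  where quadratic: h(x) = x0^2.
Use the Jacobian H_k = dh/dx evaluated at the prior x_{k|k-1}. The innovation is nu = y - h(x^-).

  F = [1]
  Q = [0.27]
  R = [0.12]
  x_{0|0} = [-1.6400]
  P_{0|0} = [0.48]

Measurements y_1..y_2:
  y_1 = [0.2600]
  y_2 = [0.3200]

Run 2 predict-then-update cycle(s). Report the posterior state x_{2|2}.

x_post = [-0.6627]

step 1: x^-=[-1.6400]  P^-=[0.7500]  H_jac=[-3.2800]  S=[8.1888]  K=[-0.3004]  nu=[-2.4296]  x^+=[-0.9101]  P^+=[0.0110]
step 2: x^-=[-0.9101]  P^-=[0.2810]  H_jac=[-1.8202]  S=[1.0510]  K=[-0.4867]  nu=[-0.5083]  x^+=[-0.6627]  P^+=[0.0321]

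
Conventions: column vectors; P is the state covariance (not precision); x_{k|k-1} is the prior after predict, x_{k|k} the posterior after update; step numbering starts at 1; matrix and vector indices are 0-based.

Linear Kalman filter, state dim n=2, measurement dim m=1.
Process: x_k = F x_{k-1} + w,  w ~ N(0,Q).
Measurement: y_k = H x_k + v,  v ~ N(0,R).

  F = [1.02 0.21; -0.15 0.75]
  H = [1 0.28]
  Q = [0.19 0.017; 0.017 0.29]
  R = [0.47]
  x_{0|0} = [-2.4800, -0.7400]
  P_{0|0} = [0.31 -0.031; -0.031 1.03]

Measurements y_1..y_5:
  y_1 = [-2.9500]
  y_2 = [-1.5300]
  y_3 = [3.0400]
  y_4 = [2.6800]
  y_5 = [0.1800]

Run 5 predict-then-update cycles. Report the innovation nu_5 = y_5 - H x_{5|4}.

innov = [-1.8675]

step 1: x^-=[-2.6850, -0.1830]  P^-=[0.5447 0.1091; 0.1091 0.8833]  S=[1.1450]  K=[0.5024; 0.3113]  nu=[-0.2138]  x^+=[-2.7924, -0.2495]  P^+=[0.2557 -0.0700; -0.0700 0.7724]
step 2: x^-=[-2.9006, 0.2317]  P^-=[0.4601 0.0482; 0.0482 0.7460]  S=[1.0156]  K=[0.4663; 0.2531]  nu=[1.3058]  x^+=[-2.2917, 0.5622]  P^+=[0.2393 -0.0717; -0.0717 0.6809]
step 3: x^-=[-2.2195, 0.7654]  P^-=[0.4382 0.0351; 0.0351 0.6945]  S=[0.9823]  K=[0.4561; 0.2337]  nu=[5.0452]  x^+=[0.0817, 1.9442]  P^+=[0.2339 -0.0696; -0.0696 0.6409]
step 4: x^-=[0.4916, 1.4459]  P^-=[0.4318 0.0311; 0.0311 0.6714]  S=[0.9718]  K=[0.4532; 0.2254]  nu=[1.7835]  x^+=[1.3000, 1.8480]  P^+=[0.2321 -0.0682; -0.0682 0.6220]
step 5: x^-=[1.7141, 1.1910]  P^-=[0.4297 0.0294; 0.0294 0.6605]  S=[0.9680]  K=[0.4524; 0.2214]  nu=[-1.8675]  x^+=[0.8691, 0.7774]  P^+=[0.2316 -0.0676; -0.0676 0.6130]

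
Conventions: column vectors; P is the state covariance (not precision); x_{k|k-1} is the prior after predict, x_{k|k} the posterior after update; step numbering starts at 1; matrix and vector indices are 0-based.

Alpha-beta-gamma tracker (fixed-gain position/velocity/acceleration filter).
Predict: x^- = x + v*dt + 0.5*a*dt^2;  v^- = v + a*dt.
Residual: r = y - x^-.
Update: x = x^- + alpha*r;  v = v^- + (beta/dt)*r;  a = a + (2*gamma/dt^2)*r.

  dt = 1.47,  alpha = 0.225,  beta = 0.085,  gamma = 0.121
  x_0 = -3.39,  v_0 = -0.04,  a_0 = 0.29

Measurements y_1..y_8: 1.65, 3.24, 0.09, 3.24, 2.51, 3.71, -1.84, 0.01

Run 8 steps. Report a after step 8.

a_post = -3.8112

step 1: x_pred=-3.1355  r=4.7855  x^+=-2.0587  v^+=0.6630  a^+=0.8259
step 2: x_pred=-0.1917  r=3.4317  x^+=0.5804  v^+=2.0756  a^+=1.2102
step 3: x_pred=4.9391  r=-4.8491  x^+=3.8480  v^+=3.5742  a^+=0.6672
step 4: x_pred=9.8230  r=-6.5830  x^+=8.3419  v^+=4.1744  a^+=-0.0700
step 5: x_pred=14.4025  r=-11.8925  x^+=11.7267  v^+=3.3837  a^+=-1.4019
step 6: x_pred=15.1861  r=-11.4761  x^+=12.6040  v^+=0.6594  a^+=-2.6871
step 7: x_pred=10.6700  r=-12.5100  x^+=7.8553  v^+=-4.0140  a^+=-4.0881
step 8: x_pred=-2.4623  r=2.4723  x^+=-1.9060  v^+=-9.8806  a^+=-3.8112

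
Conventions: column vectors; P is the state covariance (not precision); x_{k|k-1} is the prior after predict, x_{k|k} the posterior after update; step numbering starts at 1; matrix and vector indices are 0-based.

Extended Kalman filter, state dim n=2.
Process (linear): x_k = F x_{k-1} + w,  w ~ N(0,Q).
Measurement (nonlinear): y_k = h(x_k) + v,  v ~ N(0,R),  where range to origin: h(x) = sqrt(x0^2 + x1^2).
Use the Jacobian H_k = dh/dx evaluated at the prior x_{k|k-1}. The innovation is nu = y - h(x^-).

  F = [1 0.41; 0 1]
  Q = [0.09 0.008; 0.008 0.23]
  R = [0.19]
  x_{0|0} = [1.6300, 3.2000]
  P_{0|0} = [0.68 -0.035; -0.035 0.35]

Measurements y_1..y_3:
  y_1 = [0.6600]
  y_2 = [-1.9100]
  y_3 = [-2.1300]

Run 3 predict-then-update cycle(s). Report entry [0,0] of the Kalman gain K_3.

step 1: x^-=[2.9420, 3.2000]  P^-=[0.8001 0.1165; 0.1165 0.5800]  H_jac=[0.6768 0.7362]  S=[0.9869]  K=[0.6356; 0.5125]  nu=[-3.6869]  x^+=[0.5986, 1.3104]  P^+=[0.4014 -0.2050; -0.2050 0.3208]
step 2: x^-=[1.1358, 1.3104]  P^-=[0.3772 -0.0655; -0.0655 0.5508]  H_jac=[0.6550 0.7556]  S=[0.6015]  K=[0.3285; 0.6206]  nu=[-3.6442]  x^+=[-0.0613, -0.9511]  P^+=[0.3123 -0.1881; -0.1881 0.3191]
step 3: x^-=[-0.4513, -0.9511]  P^-=[0.3017 -0.0493; -0.0493 0.5491]  H_jac=[-0.4286 -0.9035]  S=[0.6555]  K=[-0.1294; -0.7246]  nu=[-3.1828]  x^+=[-0.0395, 1.3552]  P^+=[0.2907 -0.1107; -0.1107 0.2049]

K[0,0] = -0.1294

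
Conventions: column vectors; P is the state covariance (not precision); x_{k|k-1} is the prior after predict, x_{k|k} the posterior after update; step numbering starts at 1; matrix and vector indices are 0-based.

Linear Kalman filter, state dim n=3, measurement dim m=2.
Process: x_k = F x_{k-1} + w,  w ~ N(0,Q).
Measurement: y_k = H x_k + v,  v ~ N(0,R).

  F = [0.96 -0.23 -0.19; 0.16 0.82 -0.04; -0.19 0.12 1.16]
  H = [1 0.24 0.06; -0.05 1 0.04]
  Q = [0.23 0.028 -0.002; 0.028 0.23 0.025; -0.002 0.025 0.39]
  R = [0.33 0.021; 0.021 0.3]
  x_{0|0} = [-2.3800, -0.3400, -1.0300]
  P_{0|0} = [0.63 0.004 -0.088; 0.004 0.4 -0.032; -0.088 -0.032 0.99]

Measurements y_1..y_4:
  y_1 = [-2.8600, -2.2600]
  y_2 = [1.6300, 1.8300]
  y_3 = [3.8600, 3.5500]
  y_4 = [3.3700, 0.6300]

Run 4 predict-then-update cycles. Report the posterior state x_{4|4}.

step 1: x^-=[-2.0109, -0.6184, -0.7834]  P^-=[0.8950 0.0706 -0.4374; 0.0706 0.5209 -0.0486; -0.4374 -0.0486 1.7803]  S=[1.2415 0.1557; 0.1557 0.8168]  K=[0.7296 -0.1289; 0.0779 0.6162; -0.2894 0.1097]  nu=[-0.6537, -1.7108]  x^+=[-2.2673, -1.7235, -0.7819]  P^+=[0.2498 -0.0036 -0.1820; -0.0036 0.1883 -0.0493; -0.1820 -0.0493 1.6764]
step 2: x^-=[-1.6317, -1.7448, -0.6830]  P^-=[0.5944 0.0607 -0.6177; 0.0607 0.3703 -0.1232; -0.6177 -0.1232 2.7241]  S=[0.9070 0.1152; 0.1152 0.6627]  K=[0.6436 -0.1025; 0.0893 0.5313; -0.5488 0.1205]  nu=[3.7214, 3.5205]  x^+=[0.4026, 0.4577, -2.3009]  P^+=[0.2270 0.0063 -0.3046; 0.0063 0.1651 -0.0889; -0.3046 -0.0889 2.4566]
step 3: x^-=[0.7184, 0.5317, -2.6906]  P^-=[0.6372 0.0891 -0.9129; 0.0891 0.3622 -0.2235; -0.9129 -0.2235 3.8154]  S=[0.9286 0.1239; 0.1239 0.6467]  K=[0.6629 -0.0950; 0.1059 0.5190; -0.8099 0.1162]  nu=[3.1755, 3.1618]  x^+=[2.5232, 2.5089, -4.8948]  P^+=[0.2389 0.0144 -0.4263; 0.0144 0.1639 -0.1323; -0.4263 -0.1323 3.2210]
step 4: x^-=[2.7752, 2.6568, -5.8563]  P^-=[0.7127 0.1178 -1.2095; 0.1178 0.3694 -0.3251; -1.2095 -0.3251 4.8856]  S=[0.9836 0.1348; 0.1348 0.6461]  K=[0.6922 -0.0921; 0.1191 0.5177; -1.0256 0.1068]  nu=[0.3085, -1.6538]  x^+=[3.1410, 1.8374, -6.3493]  P^+=[0.2532 0.0207 -0.5276; 0.0207 0.1657 -0.1708; -0.5276 -0.1708 3.8730]

x_post = [3.1410, 1.8374, -6.3493]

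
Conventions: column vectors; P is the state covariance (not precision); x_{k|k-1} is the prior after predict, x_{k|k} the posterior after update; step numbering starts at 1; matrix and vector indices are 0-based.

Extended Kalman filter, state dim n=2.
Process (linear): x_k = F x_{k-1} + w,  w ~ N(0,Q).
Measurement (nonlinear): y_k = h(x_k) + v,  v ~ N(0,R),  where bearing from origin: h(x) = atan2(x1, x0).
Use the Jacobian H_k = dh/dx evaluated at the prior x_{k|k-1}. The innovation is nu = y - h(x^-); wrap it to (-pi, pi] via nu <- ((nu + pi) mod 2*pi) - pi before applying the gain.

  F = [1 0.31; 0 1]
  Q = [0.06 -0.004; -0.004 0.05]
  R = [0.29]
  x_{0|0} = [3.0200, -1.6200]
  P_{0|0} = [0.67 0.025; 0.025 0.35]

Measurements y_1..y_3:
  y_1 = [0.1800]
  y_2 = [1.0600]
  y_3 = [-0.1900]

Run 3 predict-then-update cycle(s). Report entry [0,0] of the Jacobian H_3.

step 1: x^-=[2.5178, -1.6200]  P^-=[0.7791 0.1295; 0.1295 0.4000]  H_jac=[0.1807 0.2809]  S=[0.3602]  K=[0.4920; 0.3769]  nu=[0.7517]  x^+=[2.8876, -1.3366]  P^+=[0.6920 0.0627; 0.0627 0.3488]
step 2: x^-=[2.4733, -1.3366]  P^-=[0.8244 0.1668; 0.1668 0.3988]  H_jac=[0.1691 0.3129]  S=[0.3703]  K=[0.5175; 0.4132]  nu=[1.5555]  x^+=[3.2782, -0.6939]  P^+=[0.7252 0.0877; 0.0877 0.3356]
step 3: x^-=[3.0631, -0.6939]  P^-=[0.8718 0.1877; 0.1877 0.3856]  H_jac=[0.0703 0.3105]  S=[0.3397]  K=[0.3521; 0.3914]  nu=[0.0328]  x^+=[3.0747, -0.6810]  P^+=[0.8297 0.1409; 0.1409 0.3336]

H_jac[0,0] = 0.0703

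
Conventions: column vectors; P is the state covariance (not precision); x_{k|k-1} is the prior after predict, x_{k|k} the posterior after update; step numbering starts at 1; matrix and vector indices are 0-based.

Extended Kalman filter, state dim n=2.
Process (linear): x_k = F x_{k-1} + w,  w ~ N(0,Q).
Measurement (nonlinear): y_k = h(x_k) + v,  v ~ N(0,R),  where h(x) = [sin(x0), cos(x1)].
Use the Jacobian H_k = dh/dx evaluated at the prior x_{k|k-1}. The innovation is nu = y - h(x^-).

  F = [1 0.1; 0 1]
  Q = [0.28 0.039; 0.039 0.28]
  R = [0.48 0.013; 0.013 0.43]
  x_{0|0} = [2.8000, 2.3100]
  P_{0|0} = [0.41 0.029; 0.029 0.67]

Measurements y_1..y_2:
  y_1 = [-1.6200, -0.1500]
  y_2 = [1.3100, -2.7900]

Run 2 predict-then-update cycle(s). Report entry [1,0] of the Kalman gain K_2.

step 1: x^-=[3.0310, 2.3100]  P^-=[0.7025 0.1350; 0.1350 0.9500]  H_jac=[-0.9939 0.0000; 0.0000 -0.7390]  S=[1.1739 0.1122; 0.1122 0.9488]  K=[-0.5914 -0.0352; -0.0441 -0.7347]  nu=[-1.7304, 0.5237]  x^+=[4.0359, 2.0015]  P^+=[0.2861 0.0309; 0.0309 0.4283]
step 2: x^-=[4.2360, 2.0015]  P^-=[0.5765 0.1127; 0.1127 0.7083]  H_jac=[-0.4586 0.0000; 0.0000 -0.9087]  S=[0.6012 0.0600; 0.0600 1.0148]  K=[-0.4322 -0.0754; -0.0229 -0.6328]  nu=[2.1987, -2.3724]  x^+=[3.4646, 3.4527]  P^+=[0.4545 0.0419; 0.0419 0.2998]

K[1,0] = -0.0229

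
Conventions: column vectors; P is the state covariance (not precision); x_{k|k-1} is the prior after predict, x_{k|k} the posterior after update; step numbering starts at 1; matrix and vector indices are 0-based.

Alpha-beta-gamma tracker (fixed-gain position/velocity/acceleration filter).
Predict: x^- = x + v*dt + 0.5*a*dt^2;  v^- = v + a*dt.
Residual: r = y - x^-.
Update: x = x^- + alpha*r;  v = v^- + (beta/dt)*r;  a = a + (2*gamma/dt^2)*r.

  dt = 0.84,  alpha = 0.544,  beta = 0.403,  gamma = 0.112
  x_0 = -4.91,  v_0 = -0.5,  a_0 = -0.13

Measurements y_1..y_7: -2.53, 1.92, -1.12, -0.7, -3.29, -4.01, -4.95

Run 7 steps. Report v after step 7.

step 1: x_pred=-5.3759  r=2.8459  x^+=-3.8277  v^+=0.7561  a^+=0.7734
step 2: x_pred=-2.9197  r=4.8397  x^+=-0.2869  v^+=3.7277  a^+=2.3099
step 3: x_pred=3.6593  r=-4.7793  x^+=1.0594  v^+=3.3751  a^+=0.7926
step 4: x_pred=4.1741  r=-4.8741  x^+=1.5226  v^+=1.7025  a^+=-0.7547
step 5: x_pred=2.6864  r=-5.9764  x^+=-0.5648  v^+=-1.7987  a^+=-2.6520
step 6: x_pred=-3.0113  r=-0.9987  x^+=-3.5546  v^+=-4.5055  a^+=-2.9690
step 7: x_pred=-8.3867  r=3.4367  x^+=-6.5171  v^+=-5.3507  a^+=-1.8780

v_post = -5.3507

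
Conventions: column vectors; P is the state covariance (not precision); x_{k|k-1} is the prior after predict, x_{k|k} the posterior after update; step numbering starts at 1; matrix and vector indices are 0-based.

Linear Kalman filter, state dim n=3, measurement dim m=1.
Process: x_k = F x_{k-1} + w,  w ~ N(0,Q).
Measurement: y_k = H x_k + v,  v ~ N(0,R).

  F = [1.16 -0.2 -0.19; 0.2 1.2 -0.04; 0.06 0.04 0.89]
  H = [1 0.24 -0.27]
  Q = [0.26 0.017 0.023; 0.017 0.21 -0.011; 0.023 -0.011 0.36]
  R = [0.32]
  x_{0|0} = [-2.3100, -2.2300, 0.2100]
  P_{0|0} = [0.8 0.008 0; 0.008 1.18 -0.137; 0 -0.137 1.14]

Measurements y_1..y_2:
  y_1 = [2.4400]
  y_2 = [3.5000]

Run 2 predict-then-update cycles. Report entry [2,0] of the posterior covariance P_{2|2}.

step 1: x^-=[-2.2735, -3.1464, -0.0409]  P^-=[1.4107 -0.0310 -0.0978; -0.0310 1.9600 -0.1308; -0.0978 -0.1308 1.2580]  S=[1.9902]  K=[0.7184; 0.2385; -0.2356]  nu=[5.4576]  x^+=[1.6470, -1.8446, -1.3267]  P^+=[0.3837 -0.3720 0.2390; -0.3720 1.8468 -0.0190; 0.2390 -0.0190 1.1476]
step 2: x^-=[2.5315, -1.8310, -1.1557]  P^-=[0.9574 -0.8475 0.0756; -0.8475 2.7060 0.0334; 0.0756 0.0334 1.2957]  S=[1.0758]  K=[0.6819; -0.1924; -0.2475]  nu=[1.0959]  x^+=[3.2788, -2.0419, -1.4269]  P^+=[0.4572 -0.7063 0.2572; -0.7063 2.6661 -0.0178; 0.2572 -0.0178 1.2298]

P_post[2,0] = 0.2572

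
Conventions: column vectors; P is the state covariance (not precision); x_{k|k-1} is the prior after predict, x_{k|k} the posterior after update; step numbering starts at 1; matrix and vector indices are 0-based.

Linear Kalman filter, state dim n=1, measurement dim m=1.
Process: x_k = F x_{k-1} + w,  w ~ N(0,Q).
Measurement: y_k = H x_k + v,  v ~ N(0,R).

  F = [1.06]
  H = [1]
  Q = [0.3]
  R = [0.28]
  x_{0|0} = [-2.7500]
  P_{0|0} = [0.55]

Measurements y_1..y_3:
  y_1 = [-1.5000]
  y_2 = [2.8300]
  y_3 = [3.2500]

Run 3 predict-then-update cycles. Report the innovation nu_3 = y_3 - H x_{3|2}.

step 1: x^-=[-2.9150]  P^-=[0.9180]  S=[1.1980]  K=[0.7663]  nu=[1.4150]  x^+=[-1.8307]  P^+=[0.2146]
step 2: x^-=[-1.9406]  P^-=[0.5411]  S=[0.8211]  K=[0.6590]  nu=[4.7706]  x^+=[1.2032]  P^+=[0.1845]
step 3: x^-=[1.2753]  P^-=[0.5073]  S=[0.7873]  K=[0.6444]  nu=[1.9747]  x^+=[2.5477]  P^+=[0.1804]

innov = [1.9747]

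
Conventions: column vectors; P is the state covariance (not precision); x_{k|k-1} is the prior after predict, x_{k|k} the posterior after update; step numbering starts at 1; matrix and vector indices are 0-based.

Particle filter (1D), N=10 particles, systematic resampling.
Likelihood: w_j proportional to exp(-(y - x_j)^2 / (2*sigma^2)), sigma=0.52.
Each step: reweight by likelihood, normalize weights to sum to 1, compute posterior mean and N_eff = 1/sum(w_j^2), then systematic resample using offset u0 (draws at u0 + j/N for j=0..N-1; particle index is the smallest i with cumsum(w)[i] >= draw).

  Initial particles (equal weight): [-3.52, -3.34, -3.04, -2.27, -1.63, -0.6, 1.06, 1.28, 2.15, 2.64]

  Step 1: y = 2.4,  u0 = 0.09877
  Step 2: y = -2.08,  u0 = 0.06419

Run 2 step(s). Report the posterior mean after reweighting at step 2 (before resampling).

post_mean = 2.1501

step 1: w=[0.0000, 0.0000, 0.0000, 0.0000, 0.0000, 0.0000, 0.0188, 0.0511, 0.4630, 0.4672]  mean=2.3140  Neff=2.2960  idx=[8, 8, 8, 8, 8, 9, 9, 9, 9, 9]
step 2: w=[0.1999, 0.1999, 0.1999, 0.1999, 0.1999, 0.0001, 0.0001, 0.0001, 0.0001, 0.0001]  mean=2.1501  Neff=5.0030  idx=[0, 0, 1, 1, 2, 2, 3, 3, 4, 4]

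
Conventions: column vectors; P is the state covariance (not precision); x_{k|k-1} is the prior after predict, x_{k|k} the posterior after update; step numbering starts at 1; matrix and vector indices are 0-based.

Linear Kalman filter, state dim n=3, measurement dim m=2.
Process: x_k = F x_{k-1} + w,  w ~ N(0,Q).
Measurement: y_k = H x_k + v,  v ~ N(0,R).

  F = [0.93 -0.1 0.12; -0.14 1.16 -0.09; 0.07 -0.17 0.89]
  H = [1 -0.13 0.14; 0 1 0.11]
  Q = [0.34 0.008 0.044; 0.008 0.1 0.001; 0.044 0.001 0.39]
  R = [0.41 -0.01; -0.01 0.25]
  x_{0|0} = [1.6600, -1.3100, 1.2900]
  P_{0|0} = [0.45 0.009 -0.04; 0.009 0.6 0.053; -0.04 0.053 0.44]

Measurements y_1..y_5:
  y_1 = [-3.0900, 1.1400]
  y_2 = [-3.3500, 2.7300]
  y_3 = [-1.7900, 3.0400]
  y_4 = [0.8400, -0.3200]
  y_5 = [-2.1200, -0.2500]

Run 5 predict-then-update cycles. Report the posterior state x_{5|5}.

step 1: x^-=[1.8296, -1.8681, 1.4870]  P^-=[0.7297 -0.1032 0.0898; -0.1032 0.9047 -0.0953; 0.0898 -0.0953 0.7368]  S=[1.2248 -0.2216; -0.2216 1.1427]  K=[0.6241 0.0393; -0.0514 0.7726; 0.1714 0.0208]  nu=[-5.3706, 2.8445]  x^+=[-1.4101, 0.6058, 0.6258]  P^+=[0.2618 0.0077 -0.0378; 0.0077 0.2018 -0.0737; -0.0378 -0.0737 0.7019]
step 2: x^-=[-1.2969, 0.8438, 0.3552]  P^-=[0.5704 -0.0557 0.1146; -0.0557 0.3943 -0.1691; 0.1146 -0.1691 0.9705]  S=[1.0588 -0.1107; -0.1107 0.6188]  K=[0.5640 0.0312; -0.0611 0.5961; 0.2515 -0.0557]  nu=[-1.9932, 1.8472]  x^+=[-2.3634, 2.0667, -0.2490]  P^+=[0.2369 0.0062 -0.0371; 0.0062 0.1623 -0.1153; -0.0371 -0.1153 0.8985]
step 3: x^-=[-2.4345, 2.7506, -0.7383]  P^-=[0.5528 -0.0579 0.1387; -0.0579 0.3515 -0.2206; 0.1387 -0.2206 1.1377]  S=[1.0530 -0.1086; -0.1086 0.5667]  K=[0.5538 0.0308; -0.0696 0.5640; 0.2988 -0.1112]  nu=[1.1054, 0.3706]  x^+=[-1.8109, 2.8827, -0.4493]  P^+=[0.2331 0.0065 -0.0392; 0.0065 0.1575 -0.1440; -0.0392 -0.1440 1.0295]
step 4: x^-=[-2.0263, 3.6380, -1.0167]  P^-=[0.5515 -0.0621 0.1537; -0.0621 0.3519 -0.2599; 0.1537 -0.2599 1.2497]  S=[1.0605 -0.1143; -0.1143 0.5598]  K=[0.5513 0.0319; -0.0754 0.5621; 0.3253 -0.1522]  nu=[3.4816, -3.8461]  x^+=[-0.2296, 1.2137, 0.7015]  P^+=[0.2326 0.0071 -0.0422; 0.0071 0.1593 -0.1638; -0.0422 -0.1638 1.1132]
step 5: x^-=[-0.2507, 1.3769, 0.4019]  P^-=[0.5519 -0.0650 0.1622; -0.0650 0.3587 -0.2872; 0.1622 -0.2872 1.3216]  S=[1.0667 -0.1196; -0.1196 0.5616]  K=[0.5504 0.0332; -0.0790 0.5658; 0.3403 -0.1800]  nu=[-1.7465, -1.6711]  x^+=[-1.2674, 0.5693, 0.1084]  P^+=[0.2326 0.0077 -0.0448; 0.0077 0.1617 -0.1766; -0.0448 -0.1766 1.1652]

x_post = [-1.2674, 0.5693, 0.1084]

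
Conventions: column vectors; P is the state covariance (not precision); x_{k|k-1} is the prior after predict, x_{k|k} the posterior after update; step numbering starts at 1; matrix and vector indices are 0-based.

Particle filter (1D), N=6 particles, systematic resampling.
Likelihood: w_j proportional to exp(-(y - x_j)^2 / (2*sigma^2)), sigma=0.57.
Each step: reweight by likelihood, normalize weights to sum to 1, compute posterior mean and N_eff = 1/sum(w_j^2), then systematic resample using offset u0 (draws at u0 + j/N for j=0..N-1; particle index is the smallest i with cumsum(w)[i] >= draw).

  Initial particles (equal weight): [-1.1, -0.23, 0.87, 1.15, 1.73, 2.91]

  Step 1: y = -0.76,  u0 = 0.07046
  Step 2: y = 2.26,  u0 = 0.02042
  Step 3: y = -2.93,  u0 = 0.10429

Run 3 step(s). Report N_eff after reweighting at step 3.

step 1: w=[0.5556, 0.4308, 0.0111, 0.0024, 0.0000, 0.0000]  mean=-0.6977  Neff=2.0226  idx=[0, 0, 0, 1, 1, 1]
step 2: w=[0.0001, 0.0001, 0.0001, 0.3332, 0.3332, 0.3332]  mean=-0.2303  Neff=3.0024  idx=[3, 3, 4, 4, 5, 5]
step 3: w=[0.1667, 0.1667, 0.1667, 0.1667, 0.1667, 0.1667]  mean=-0.2300  Neff=6.0000  idx=[0, 1, 2, 3, 4, 5]

N_eff = 6.0000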